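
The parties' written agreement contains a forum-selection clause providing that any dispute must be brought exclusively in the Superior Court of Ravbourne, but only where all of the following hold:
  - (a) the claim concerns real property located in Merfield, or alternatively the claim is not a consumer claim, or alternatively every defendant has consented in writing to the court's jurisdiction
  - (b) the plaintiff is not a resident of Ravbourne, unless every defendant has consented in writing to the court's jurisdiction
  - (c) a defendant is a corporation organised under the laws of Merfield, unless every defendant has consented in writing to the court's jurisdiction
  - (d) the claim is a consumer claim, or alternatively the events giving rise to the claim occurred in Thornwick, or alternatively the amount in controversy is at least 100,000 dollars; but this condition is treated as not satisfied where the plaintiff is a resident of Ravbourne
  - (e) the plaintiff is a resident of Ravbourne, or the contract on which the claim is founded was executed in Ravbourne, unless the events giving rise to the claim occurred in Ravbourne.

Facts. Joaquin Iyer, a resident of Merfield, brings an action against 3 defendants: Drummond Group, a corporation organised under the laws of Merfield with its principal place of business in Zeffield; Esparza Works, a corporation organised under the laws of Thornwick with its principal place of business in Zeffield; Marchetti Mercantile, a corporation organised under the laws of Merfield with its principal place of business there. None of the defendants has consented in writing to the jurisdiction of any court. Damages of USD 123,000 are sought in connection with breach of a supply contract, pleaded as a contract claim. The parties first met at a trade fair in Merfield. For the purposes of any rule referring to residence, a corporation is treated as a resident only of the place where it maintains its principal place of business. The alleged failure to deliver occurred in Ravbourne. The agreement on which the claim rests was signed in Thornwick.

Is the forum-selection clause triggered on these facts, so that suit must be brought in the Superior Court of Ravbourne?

Yes

The Superior Court of Ravbourne:
  (a) The claim is a contract claim, not a consumer claim, so this disjunct is met. Condition met.
  (b) The plaintiff resides in Merfield, which is not Ravbourne. Satisfied.
  (c) Drummond Group is organised under the laws of Merfield. Satisfied.
  (d) The amount in controversy is 123,000 dollars, which meets the $100,000 floor, so one alternative holds. And the carve-out is inapplicable — the plaintiff resides in Merfield, not Ravbourne. Met.
  (e) The plaintiff resides in Merfield, not Ravbourne; the contract was executed in Thornwick, not Ravbourne — every alternative fails. However, the operative events occurred in Ravbourne, so the 'unless' proviso supplies this condition. Met.
  → Forum clause is triggered.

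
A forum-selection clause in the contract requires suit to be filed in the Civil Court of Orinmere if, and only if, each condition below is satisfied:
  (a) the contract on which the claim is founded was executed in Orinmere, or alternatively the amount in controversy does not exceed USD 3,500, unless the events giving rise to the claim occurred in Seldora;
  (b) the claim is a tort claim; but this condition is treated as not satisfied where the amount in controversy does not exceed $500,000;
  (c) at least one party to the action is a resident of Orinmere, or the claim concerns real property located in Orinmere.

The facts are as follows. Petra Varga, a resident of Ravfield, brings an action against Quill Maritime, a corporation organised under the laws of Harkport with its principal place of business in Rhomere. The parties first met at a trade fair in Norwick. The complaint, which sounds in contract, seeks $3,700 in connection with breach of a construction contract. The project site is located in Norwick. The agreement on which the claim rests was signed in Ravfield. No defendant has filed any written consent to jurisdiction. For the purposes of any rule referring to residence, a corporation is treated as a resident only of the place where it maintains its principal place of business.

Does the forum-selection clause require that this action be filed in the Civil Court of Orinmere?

The Civil Court of Orinmere:
  (a) The contract was executed in Ravfield, not Orinmere; the amount in controversy is $3,700, above the 3,500 dollars ceiling — none of the alternatives is met. Nor does the 'unless' clause help: the operative events occurred in Norwick, not Seldora. Condition not met.
  (b) The claim is a contract claim, not a tort claim. Not satisfied.
  (c) No party resides in Orinmere; the claim does not concern real property — every alternative fails. Not met.
  → The clause does not apply.

No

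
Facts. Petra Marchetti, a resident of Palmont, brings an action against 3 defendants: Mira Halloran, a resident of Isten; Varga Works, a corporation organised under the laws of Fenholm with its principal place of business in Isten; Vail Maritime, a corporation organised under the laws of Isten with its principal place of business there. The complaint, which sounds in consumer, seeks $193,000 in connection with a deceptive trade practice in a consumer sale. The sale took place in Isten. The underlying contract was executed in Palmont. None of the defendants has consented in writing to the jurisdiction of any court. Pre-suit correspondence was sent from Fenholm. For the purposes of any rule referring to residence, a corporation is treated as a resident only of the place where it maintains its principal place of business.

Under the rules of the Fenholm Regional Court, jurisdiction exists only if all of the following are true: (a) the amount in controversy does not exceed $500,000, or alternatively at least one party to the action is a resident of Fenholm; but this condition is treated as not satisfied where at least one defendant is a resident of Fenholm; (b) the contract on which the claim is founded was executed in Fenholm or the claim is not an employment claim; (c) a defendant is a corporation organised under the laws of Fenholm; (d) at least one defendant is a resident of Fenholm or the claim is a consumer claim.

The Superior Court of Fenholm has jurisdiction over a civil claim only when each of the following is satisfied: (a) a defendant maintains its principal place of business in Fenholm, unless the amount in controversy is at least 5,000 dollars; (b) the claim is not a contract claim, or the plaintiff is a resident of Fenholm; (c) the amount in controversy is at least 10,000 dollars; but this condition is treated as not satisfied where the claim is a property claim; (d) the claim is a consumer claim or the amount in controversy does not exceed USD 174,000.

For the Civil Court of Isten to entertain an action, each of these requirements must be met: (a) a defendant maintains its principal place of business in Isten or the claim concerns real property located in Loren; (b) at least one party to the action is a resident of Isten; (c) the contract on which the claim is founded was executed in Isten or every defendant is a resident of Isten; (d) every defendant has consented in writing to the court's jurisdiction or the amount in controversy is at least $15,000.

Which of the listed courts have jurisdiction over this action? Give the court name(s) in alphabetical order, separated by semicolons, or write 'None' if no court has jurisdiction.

The Fenholm Regional Court:
  (a) The amount in controversy is USD 193,000, within the $500,000 ceiling, so this disjunct is met. And the carve-out is inapplicable — no defendant resides in Fenholm (they reside in Isten, Isten, Isten). Met.
  (b) The claim is a consumer claim, not an employment claim — that alternative is enough. Condition met.
  (c) Varga Works is organised under the laws of Fenholm. Met.
  (d) The claim is a consumer claim, so this disjunct is met. Satisfied.
  → The court has jurisdiction.
The Superior Court of Fenholm:
  (a) The corporate defendant(s) have their principal place of business in Isten, not Fenholm. But the amount in controversy is USD 193,000, which meets the 5,000 dollars floor, and the 'unless' clause therefore excuses the requirement. Condition met.
  (b) The claim is a consumer claim, not a contract claim, so this disjunct is met. Met.
  (c) The amount in controversy is 193,000 dollars, which meets the 10,000 dollars floor. The carve-out does not apply: the claim is a consumer claim, not a property claim. Condition met.
  (d) The claim is a consumer claim, so one alternative holds. Condition met.
  → The court has jurisdiction.
The Civil Court of Isten:
  (a) Varga Works has its principal place of business in Isten, which satisfies one of the alternatives. Met.
  (b) Mira Halloran resides in Isten. Satisfied.
  (c) The defendants reside as follows — Mira Halloran in Isten, Varga Works in Isten, Vail Maritime in Isten — all in Isten, so one alternative holds. Satisfied.
  (d) The amount in controversy is 193,000 dollars, which meets the 15,000 dollars floor, so this disjunct is met. Satisfied.
  → The court has jurisdiction.

the Civil Court of Isten; the Fenholm Regional Court; the Superior Court of Fenholm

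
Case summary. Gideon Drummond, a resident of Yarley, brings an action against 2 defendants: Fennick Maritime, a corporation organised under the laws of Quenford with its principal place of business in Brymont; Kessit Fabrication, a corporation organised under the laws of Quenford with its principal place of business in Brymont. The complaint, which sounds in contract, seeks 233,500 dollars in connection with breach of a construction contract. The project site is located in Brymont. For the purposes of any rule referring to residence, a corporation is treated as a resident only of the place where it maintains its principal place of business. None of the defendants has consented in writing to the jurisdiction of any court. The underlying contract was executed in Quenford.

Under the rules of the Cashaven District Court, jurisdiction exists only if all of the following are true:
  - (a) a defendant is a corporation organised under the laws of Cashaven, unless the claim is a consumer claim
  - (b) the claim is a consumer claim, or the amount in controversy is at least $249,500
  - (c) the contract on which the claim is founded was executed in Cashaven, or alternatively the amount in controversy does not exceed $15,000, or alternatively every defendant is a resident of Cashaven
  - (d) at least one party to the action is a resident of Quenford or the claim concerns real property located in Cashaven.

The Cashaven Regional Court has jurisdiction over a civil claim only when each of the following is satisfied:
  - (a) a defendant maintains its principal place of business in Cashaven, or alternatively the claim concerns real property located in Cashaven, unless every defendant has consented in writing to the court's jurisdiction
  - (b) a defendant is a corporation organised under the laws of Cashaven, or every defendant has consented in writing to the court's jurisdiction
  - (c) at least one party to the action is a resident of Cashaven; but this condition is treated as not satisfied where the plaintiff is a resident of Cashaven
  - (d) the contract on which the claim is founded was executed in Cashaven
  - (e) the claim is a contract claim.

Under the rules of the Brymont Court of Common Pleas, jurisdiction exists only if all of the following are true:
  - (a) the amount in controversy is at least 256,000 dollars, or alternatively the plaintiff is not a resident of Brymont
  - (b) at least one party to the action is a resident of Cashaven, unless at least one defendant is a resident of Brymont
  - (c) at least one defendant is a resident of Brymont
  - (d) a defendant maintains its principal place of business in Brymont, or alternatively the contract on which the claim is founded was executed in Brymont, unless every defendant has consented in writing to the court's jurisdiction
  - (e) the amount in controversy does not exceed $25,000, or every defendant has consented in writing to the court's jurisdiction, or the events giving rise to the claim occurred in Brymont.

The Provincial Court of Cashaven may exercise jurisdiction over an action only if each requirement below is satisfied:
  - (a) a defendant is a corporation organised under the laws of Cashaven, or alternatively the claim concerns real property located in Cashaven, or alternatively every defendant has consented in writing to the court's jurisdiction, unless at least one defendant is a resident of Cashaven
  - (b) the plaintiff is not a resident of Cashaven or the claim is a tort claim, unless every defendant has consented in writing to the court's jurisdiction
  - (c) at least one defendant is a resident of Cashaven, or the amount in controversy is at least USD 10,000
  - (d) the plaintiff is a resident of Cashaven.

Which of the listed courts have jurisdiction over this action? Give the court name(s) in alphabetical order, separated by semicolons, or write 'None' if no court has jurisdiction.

The Cashaven District Court:
  (a) The corporate defendant(s) are organised in Quenford, not Cashaven. The proviso offers no rescue either, since the claim is a contract claim, not a consumer claim. Fails.
  (b) The claim is a contract claim, not a consumer claim; the amount in controversy is 233,500 dollars, below the 249,500 dollars floor — no alternative holds. Fails.
  (c) The contract was executed in Quenford, not Cashaven; the amount in controversy is USD 233,500, above the $15,000 ceiling; the defendants reside as follows — Fennick Maritime in Brymont, Kessit Fabrication in Brymont — not all in Cashaven — none of the alternatives is met. Not met.
  (d) No party resides in Quenford; the claim does not concern real property — no alternative holds. Condition not met.
  → No jurisdiction.
The Cashaven Regional Court:
  (a) The corporate defendant(s) have their principal place of business in Brymont, not Cashaven; the claim does not concern real property — every alternative fails. And no such written consent has been filed, so the proviso does not save it. Fails.
  (b) The corporate defendant(s) are organised in Quenford, not Cashaven; no such written consent has been filed — none of the alternatives is met. Not met.
  (c) No party resides in Cashaven. Not met.
  (d) The contract was executed in Quenford, not Cashaven. Not met.
  (e) The claim is a contract claim. Condition met.
  → At least one condition fails; no jurisdiction.
The Brymont Court of Common Pleas:
  (a) The plaintiff resides in Yarley, which is not Brymont, so one alternative holds. Satisfied.
  (b) No party resides in Cashaven. The proviso rescues it, though: Fennick Maritime resides in Brymont. Met.
  (c) Fennick Maritime resides in Brymont. Met.
  (d) Fennick Maritime has its principal place of business in Brymont, so this disjunct is met. Satisfied.
  (e) The operative events occurred in Brymont — that alternative is enough. Met.
  → All conditions met; jurisdiction exists.
The Provincial Court of Cashaven:
  (a) The corporate defendant(s) are organised in Quenford, not Cashaven; the claim does not concern real property; no such written consent has been filed — every alternative fails. The proviso offers no rescue either, since no defendant resides in Cashaven (they reside in Brymont, Brymont). Condition not met.
  (b) The plaintiff resides in Yarley, which is not Cashaven, so this disjunct is met. Met.
  (c) The amount in controversy is 233,500 dollars, which meets the USD 10,000 floor, so one alternative holds. Satisfied.
  (d) The plaintiff resides in Yarley, not Cashaven. Condition not met.
  → At least one condition fails; no jurisdiction.

the Brymont Court of Common Pleas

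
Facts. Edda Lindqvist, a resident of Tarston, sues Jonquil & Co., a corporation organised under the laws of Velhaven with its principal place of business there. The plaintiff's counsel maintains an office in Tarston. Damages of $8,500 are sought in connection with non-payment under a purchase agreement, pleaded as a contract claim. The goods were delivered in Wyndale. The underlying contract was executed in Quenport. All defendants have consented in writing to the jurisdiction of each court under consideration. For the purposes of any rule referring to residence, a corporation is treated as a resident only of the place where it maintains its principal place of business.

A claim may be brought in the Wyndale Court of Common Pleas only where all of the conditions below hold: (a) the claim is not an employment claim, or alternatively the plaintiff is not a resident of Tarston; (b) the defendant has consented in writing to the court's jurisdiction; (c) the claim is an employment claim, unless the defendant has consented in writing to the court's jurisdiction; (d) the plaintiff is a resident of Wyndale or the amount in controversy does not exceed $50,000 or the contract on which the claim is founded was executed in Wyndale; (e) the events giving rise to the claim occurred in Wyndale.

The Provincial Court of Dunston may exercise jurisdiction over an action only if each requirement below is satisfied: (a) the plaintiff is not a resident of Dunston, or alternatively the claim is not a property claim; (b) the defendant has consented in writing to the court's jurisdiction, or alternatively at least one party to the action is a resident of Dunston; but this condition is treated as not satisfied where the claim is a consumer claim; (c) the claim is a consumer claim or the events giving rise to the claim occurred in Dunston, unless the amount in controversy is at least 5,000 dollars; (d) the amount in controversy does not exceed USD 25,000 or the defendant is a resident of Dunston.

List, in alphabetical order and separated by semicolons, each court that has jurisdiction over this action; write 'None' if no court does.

The Wyndale Court of Common Pleas:
  (a) The claim is a contract claim, not an employment claim, which satisfies one of the alternatives. Satisfied.
  (b) Every defendant has filed written consent. Met.
  (c) The claim is a contract claim, not an employment claim. The proviso rescues it, though: every defendant has filed written consent. Met.
  (d) The amount in controversy is USD 8,500, within the $50,000 ceiling, so this disjunct is met. Met.
  (e) The operative events occurred in Wyndale. Condition met.
  → The court has jurisdiction.
The Provincial Court of Dunston:
  (a) The plaintiff resides in Tarston, which is not Dunston — that alternative is enough. Met.
  (b) Every defendant has filed written consent — that alternative is enough. And the carve-out is inapplicable — the claim is a contract claim, not a consumer claim. Satisfied.
  (c) The claim is a contract claim, not a consumer claim; the operative events occurred in Wyndale, not Dunston — every alternative fails. But the amount in controversy is $8,500, which meets the $5,000 floor, and the 'unless' clause therefore excuses the requirement. Condition met.
  (d) The amount in controversy is $8,500, within the 25,000 dollars ceiling, which satisfies one of the alternatives. Satisfied.
  → All conditions met; jurisdiction exists.

the Provincial Court of Dunston; the Wyndale Court of Common Pleas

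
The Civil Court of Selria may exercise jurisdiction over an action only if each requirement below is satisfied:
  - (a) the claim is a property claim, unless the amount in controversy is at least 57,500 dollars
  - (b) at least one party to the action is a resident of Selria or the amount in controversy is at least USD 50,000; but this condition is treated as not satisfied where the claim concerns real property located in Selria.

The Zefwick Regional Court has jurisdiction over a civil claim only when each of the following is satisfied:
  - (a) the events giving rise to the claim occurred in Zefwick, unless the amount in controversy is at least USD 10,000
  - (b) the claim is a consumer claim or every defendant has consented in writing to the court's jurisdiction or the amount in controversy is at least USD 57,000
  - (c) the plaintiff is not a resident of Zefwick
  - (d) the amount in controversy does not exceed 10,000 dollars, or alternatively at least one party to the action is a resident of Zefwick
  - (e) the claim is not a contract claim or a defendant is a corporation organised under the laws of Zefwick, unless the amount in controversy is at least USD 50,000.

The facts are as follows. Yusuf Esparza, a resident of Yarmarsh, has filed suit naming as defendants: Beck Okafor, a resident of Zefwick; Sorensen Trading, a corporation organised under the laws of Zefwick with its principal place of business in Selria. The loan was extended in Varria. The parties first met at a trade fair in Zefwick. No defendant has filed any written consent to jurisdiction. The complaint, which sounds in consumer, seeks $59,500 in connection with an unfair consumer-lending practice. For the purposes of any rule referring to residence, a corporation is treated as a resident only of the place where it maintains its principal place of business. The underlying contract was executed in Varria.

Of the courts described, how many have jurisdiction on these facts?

2

The Civil Court of Selria:
  (a) The claim is a consumer claim, not a property claim. The proviso rescues it, though: the amount in controversy is 59,500 dollars, which meets the 57,500 dollars floor. Satisfied.
  (b) Sorensen Trading resides in Selria — that alternative is enough. The carve-out does not apply: the claim does not concern real property. Met.
  → Every requirement is satisfied — jurisdiction.
The Zefwick Regional Court:
  (a) The operative events occurred in Varria, not Zefwick. The proviso rescues it, though: the amount in controversy is USD 59,500, which meets the USD 10,000 floor. Condition met.
  (b) The claim is a consumer claim, which satisfies one of the alternatives. Condition met.
  (c) The plaintiff resides in Yarmarsh, which is not Zefwick. Satisfied.
  (d) Beck Okafor resides in Zefwick, which satisfies one of the alternatives. Met.
  (e) The claim is a consumer claim, not a contract claim — that alternative is enough. Condition met.
  → Jurisdiction lies.
Courts with jurisdiction: the Civil Court of Selria, the Zefwick Regional Court — 2 in total.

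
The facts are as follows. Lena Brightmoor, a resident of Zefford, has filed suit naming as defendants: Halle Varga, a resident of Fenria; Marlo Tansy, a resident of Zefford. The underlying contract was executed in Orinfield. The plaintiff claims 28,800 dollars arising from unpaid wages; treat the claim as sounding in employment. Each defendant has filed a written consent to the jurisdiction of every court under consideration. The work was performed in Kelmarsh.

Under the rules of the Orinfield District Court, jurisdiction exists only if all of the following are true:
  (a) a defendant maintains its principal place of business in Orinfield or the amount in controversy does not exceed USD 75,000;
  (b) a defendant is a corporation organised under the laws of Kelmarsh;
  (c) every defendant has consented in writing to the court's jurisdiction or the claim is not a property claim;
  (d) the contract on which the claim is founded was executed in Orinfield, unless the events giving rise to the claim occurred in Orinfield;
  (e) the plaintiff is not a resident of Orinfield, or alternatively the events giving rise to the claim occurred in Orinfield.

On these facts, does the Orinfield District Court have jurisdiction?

The Orinfield District Court:
  (a) The amount in controversy is USD 28,800, within the USD 75,000 ceiling — that alternative is enough. Condition met.
  (b) No defendant is a corporation. Not met.
  (c) Every defendant has filed written consent — that alternative is enough. Condition met.
  (d) The contract was executed in Orinfield. Condition met.
  (e) The plaintiff resides in Zefford, which is not Orinfield, so one alternative holds. Satisfied.
  → Not every requirement is met — no jurisdiction.

No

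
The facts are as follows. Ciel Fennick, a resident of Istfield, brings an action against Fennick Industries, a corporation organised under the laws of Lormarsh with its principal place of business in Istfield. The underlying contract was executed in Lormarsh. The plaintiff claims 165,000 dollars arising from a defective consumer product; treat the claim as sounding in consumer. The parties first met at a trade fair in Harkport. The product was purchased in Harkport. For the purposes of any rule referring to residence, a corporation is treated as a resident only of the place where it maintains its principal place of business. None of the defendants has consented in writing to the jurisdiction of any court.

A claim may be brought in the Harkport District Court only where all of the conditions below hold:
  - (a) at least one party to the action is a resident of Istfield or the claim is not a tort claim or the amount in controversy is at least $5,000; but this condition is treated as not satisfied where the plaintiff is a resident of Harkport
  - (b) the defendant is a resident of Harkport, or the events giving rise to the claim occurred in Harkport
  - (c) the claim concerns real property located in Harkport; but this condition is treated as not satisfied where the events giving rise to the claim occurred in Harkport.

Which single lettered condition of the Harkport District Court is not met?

(c)

The Harkport District Court:
  (a) Ciel Fennick resides in Istfield, which satisfies one of the alternatives. And the carve-out is inapplicable — the plaintiff resides in Istfield, not Harkport. Satisfied.
  (b) The operative events occurred in Harkport, so this disjunct is met. Satisfied.
  (c) The claim does not concern real property. Fails.
Only condition (c) fails.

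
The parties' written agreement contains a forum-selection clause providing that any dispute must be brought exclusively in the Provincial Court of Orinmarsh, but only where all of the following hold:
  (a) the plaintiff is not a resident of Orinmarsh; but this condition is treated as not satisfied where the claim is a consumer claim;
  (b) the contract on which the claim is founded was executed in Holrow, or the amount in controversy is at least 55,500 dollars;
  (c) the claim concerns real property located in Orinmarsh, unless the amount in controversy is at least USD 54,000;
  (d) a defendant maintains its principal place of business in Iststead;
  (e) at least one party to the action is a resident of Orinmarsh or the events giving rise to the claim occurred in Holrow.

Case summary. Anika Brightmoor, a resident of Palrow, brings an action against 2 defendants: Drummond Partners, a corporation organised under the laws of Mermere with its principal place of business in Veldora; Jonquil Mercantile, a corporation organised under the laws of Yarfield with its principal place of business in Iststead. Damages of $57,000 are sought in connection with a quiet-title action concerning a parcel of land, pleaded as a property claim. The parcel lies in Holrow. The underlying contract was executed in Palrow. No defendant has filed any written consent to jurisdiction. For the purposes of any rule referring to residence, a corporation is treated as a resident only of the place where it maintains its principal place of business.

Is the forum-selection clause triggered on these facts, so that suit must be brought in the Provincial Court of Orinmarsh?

The Provincial Court of Orinmarsh:
  (a) The plaintiff resides in Palrow, which is not Orinmarsh. The exception is not triggered, since the claim is a property claim, not a consumer claim. Condition met.
  (b) The amount in controversy is 57,000 dollars, which meets the USD 55,500 floor, so one alternative holds. Satisfied.
  (c) The property lies in Holrow, not Orinmarsh. However, the amount in controversy is 57,000 dollars, which meets the $54,000 floor, so the 'unless' proviso supplies this condition. Met.
  (d) Jonquil Mercantile has its principal place of business in Iststead. Satisfied.
  (e) The operative events occurred in Holrow, so one alternative holds. Satisfied.
  → The clause applies.

Yes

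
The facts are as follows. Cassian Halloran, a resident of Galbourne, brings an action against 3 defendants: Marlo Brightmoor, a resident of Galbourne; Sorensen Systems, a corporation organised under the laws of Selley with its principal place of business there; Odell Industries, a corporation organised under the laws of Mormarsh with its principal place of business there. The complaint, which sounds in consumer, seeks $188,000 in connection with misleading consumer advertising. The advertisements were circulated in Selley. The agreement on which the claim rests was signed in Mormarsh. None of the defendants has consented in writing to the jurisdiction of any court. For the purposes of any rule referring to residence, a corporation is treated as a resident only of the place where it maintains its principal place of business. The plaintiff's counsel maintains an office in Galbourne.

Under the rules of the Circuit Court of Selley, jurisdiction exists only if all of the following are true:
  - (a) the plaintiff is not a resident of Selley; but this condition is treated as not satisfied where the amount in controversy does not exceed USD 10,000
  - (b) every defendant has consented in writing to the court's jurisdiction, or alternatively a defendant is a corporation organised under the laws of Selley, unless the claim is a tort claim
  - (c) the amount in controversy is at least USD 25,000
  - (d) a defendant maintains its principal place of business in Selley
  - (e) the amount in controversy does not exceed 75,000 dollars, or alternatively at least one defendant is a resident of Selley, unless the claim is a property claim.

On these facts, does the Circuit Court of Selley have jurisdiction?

The Circuit Court of Selley:
  (a) The plaintiff resides in Galbourne, which is not Selley. The exception is not triggered, since the amount in controversy is $188,000, above the $10,000 ceiling. Satisfied.
  (b) Sorensen Systems is organised under the laws of Selley — that alternative is enough. Met.
  (c) The amount in controversy is USD 188,000, which meets the 25,000 dollars floor. Satisfied.
  (d) Sorensen Systems has its principal place of business in Selley. Condition met.
  (e) Sorensen Systems resides in Selley, so this disjunct is met. Met.
  → All conditions met; jurisdiction exists.

Yes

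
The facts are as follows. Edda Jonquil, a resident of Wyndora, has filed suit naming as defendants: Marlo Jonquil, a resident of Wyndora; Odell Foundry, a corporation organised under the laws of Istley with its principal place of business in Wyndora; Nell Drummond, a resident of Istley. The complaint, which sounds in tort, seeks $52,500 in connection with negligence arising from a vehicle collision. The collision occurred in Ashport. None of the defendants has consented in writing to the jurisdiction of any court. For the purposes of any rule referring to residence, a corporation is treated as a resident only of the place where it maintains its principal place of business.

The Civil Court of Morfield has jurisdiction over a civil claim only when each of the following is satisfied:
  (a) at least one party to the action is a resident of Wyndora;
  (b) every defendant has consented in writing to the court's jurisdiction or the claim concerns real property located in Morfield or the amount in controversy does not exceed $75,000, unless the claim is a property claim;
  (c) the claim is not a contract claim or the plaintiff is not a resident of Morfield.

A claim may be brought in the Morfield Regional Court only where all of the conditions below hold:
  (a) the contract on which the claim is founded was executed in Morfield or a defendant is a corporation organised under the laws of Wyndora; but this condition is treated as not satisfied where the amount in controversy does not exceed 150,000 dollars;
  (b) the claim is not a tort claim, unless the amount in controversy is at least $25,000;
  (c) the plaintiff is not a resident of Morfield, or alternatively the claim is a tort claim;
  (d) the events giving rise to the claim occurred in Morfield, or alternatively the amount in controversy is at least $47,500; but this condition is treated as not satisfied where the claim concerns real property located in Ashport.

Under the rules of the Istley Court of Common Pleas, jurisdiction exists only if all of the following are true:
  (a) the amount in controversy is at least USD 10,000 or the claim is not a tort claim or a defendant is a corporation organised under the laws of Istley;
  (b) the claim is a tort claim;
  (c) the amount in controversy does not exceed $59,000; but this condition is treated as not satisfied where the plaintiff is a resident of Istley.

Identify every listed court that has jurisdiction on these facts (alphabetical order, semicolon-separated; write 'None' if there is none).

The Civil Court of Morfield:
  (a) Edda Jonquil resides in Wyndora. Met.
  (b) The amount in controversy is $52,500, within the 75,000 dollars ceiling — that alternative is enough. Satisfied.
  (c) The claim is a tort claim, not a contract claim, so this disjunct is met. Satisfied.
  → All conditions met; jurisdiction exists.
The Morfield Regional Court:
  (a) No contract (and hence no place of execution) is alleged; the corporate defendant(s) are organised in Istley, not Wyndora — no alternative holds. Condition not met.
  (b) The claim is a tort claim. But the amount in controversy is 52,500 dollars, which meets the $25,000 floor, and the 'unless' clause therefore excuses the requirement. Condition met.
  (c) The plaintiff resides in Wyndora, which is not Morfield, so this disjunct is met. Met.
  (d) The amount in controversy is 52,500 dollars, which meets the USD 47,500 floor, so one alternative holds. The exception is not triggered, since the claim does not concern real property. Satisfied.
  → Not every requirement is met — no jurisdiction.
The Istley Court of Common Pleas:
  (a) The amount in controversy is $52,500, which meets the USD 10,000 floor, so one alternative holds. Satisfied.
  (b) The claim is a tort claim. Condition met.
  (c) The amount in controversy is $52,500, within the $59,000 ceiling. The exception is not triggered, since the plaintiff resides in Wyndora, not Istley. Met.
  → Every requirement is satisfied — jurisdiction.

the Civil Court of Morfield; the Istley Court of Common Pleas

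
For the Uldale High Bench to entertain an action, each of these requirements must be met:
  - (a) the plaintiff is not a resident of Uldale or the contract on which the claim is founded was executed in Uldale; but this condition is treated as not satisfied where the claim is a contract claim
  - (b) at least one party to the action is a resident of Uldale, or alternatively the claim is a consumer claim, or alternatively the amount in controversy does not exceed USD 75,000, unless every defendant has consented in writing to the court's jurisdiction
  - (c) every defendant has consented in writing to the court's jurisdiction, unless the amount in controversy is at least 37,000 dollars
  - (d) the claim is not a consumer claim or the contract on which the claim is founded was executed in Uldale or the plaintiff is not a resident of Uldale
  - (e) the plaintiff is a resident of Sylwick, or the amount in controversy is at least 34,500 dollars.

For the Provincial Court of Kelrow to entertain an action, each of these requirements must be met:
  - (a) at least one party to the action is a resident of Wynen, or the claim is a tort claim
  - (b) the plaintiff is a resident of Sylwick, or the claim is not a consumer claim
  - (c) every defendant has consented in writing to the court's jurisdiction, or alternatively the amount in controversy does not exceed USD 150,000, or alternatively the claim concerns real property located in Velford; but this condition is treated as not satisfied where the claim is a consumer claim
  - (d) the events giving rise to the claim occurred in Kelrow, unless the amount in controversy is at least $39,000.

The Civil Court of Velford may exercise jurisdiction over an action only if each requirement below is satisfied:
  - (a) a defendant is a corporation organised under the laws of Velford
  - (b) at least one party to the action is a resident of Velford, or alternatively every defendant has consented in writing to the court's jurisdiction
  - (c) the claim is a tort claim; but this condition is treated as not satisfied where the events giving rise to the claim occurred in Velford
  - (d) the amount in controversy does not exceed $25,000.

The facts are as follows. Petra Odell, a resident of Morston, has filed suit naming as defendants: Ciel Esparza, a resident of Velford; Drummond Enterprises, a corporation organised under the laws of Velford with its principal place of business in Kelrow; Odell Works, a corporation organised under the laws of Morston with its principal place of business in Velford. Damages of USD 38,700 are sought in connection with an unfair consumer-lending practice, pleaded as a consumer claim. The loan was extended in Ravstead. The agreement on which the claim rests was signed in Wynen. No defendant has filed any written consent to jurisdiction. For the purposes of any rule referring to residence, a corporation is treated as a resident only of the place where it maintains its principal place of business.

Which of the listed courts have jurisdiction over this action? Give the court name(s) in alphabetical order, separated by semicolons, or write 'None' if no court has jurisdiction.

the Uldale High Bench

The Uldale High Bench:
  (a) The plaintiff resides in Morston, which is not Uldale, so one alternative holds. The carve-out does not apply: the claim is a consumer claim, not a contract claim. Satisfied.
  (b) The claim is a consumer claim, so this disjunct is met. Condition met.
  (c) No such written consent has been filed. However, the amount in controversy is USD 38,700, which meets the $37,000 floor, so the 'unless' proviso supplies this condition. Satisfied.
  (d) The plaintiff resides in Morston, which is not Uldale, which satisfies one of the alternatives. Satisfied.
  (e) The amount in controversy is $38,700, which meets the 34,500 dollars floor, which satisfies one of the alternatives. Met.
  → The court has jurisdiction.
The Provincial Court of Kelrow:
  (a) No party resides in Wynen; the claim is a consumer claim, not a tort claim — no alternative holds. Not met.
  (b) The plaintiff resides in Morston, not Sylwick; the claim is a consumer claim — every alternative fails. Condition not met.
  (c) The amount in controversy is $38,700, within the 150,000 dollars ceiling, so this disjunct is met. However, the claim is a consumer claim, which falls within the stated exception and so defeats the condition. Not met.
  (d) The operative events occurred in Ravstead, not Kelrow. And the amount in controversy is $38,700, below the USD 39,000 floor, so the proviso does not save it. Not satisfied.
  → Not every requirement is met — no jurisdiction.
The Civil Court of Velford:
  (a) Drummond Enterprises is organised under the laws of Velford. Met.
  (b) Ciel Esparza resides in Velford, so one alternative holds. Condition met.
  (c) The claim is a consumer claim, not a tort claim. Not satisfied.
  (d) The amount in controversy is $38,700, above the USD 25,000 ceiling. Fails.
  → At least one condition fails; no jurisdiction.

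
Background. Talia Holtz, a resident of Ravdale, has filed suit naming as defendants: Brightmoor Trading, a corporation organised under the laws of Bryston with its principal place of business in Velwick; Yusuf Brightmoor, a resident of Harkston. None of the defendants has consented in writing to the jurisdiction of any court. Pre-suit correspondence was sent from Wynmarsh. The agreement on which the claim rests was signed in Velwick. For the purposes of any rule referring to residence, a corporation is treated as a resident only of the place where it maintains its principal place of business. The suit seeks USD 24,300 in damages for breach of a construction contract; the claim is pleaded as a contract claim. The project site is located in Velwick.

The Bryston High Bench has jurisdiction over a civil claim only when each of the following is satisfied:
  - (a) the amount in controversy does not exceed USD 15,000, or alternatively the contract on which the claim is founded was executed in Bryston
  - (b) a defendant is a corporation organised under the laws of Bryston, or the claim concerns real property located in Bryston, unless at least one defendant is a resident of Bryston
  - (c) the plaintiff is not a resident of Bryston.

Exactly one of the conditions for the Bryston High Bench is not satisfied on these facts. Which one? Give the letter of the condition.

The Bryston High Bench:
  (a) The amount in controversy is $24,300, above the 15,000 dollars ceiling; the contract was executed in Velwick, not Bryston — none of the alternatives is met. Not satisfied.
  (b) Brightmoor Trading is organised under the laws of Bryston, so this disjunct is met. Condition met.
  (c) The plaintiff resides in Ravdale, which is not Bryston. Met.
Only condition (a) fails.

(a)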